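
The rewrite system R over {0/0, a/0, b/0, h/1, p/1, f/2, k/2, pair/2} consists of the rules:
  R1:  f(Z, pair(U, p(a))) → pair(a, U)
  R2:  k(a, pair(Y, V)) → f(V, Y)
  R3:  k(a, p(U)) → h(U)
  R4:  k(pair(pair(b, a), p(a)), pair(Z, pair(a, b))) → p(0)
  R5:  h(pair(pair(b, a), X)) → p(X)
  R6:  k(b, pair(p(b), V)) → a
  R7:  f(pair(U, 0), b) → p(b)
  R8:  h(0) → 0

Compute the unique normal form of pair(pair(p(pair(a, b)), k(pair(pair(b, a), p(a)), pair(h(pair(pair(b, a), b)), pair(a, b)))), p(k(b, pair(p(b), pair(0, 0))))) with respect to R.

pair(pair(p(pair(a, b)), p(0)), p(a))

1. pair(pair(p(pair(a, b)), k(pair(pair(b, a), p(a)), pair(h(pair(pair(b, a), b)), pair(a, b)))), p(k(b, pair(p(b), pair(0, 0)))))  →  pair(pair(p(pair(a, b)), p(0)), p(k(b, pair(p(b), pair(0, 0)))))   [R4 at 1.2]
2. pair(pair(p(pair(a, b)), p(0)), p(k(b, pair(p(b), pair(0, 0)))))  →  pair(pair(p(pair(a, b)), p(0)), p(a))   [R6 at 2.1]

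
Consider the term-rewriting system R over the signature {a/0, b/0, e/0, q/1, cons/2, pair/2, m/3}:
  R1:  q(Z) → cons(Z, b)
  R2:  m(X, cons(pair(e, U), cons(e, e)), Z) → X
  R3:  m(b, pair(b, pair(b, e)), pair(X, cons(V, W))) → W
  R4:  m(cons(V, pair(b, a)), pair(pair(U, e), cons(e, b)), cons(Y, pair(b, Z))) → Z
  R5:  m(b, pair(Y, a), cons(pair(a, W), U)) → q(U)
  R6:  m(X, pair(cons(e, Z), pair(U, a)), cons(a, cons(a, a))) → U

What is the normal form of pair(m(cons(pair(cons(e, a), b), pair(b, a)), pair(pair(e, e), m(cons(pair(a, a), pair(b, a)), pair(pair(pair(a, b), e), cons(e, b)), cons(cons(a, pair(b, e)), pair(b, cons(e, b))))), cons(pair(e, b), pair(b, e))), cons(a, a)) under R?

1. pair(m(cons(pair(cons(e, a), b), pair(b, a)), pair(pair(e, e), m(cons(pair(a, a), pair(b, a)), pair(pair(pair(a, b), e), cons(e, b)), cons(cons(a, pair(b, e)), pair(b, cons(e, b))))), cons(pair(e, b), pair(b, e))), cons(a, a))  →  pair(m(cons(pair(cons(e, a), b), pair(b, a)), pair(pair(e, e), cons(e, b)), cons(pair(e, b), pair(b, e))), cons(a, a))   [R4 at 1.2.2]
2. pair(m(cons(pair(cons(e, a), b), pair(b, a)), pair(pair(e, e), cons(e, b)), cons(pair(e, b), pair(b, e))), cons(a, a))  →  pair(e, cons(a, a))   [R4 at 1]

pair(e, cons(a, a))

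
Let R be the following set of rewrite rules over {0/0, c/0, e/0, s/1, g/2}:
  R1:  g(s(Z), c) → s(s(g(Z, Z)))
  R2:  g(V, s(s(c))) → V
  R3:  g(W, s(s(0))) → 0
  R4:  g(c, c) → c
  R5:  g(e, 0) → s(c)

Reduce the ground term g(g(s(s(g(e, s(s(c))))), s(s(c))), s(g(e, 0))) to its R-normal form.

s(s(e))

1. g(g(s(s(g(e, s(s(c))))), s(s(c))), s(g(e, 0)))  →  g(s(s(g(e, s(s(c))))), s(g(e, 0)))   [R2 at 1]
2. g(s(s(g(e, s(s(c))))), s(g(e, 0)))  →  g(s(s(e)), s(g(e, 0)))   [R2 at 1.1.1]
3. g(s(s(e)), s(g(e, 0)))  →  g(s(s(e)), s(s(c)))   [R5 at 2.1]
4. g(s(s(e)), s(s(c)))  →  s(s(e))   [R2 at ε]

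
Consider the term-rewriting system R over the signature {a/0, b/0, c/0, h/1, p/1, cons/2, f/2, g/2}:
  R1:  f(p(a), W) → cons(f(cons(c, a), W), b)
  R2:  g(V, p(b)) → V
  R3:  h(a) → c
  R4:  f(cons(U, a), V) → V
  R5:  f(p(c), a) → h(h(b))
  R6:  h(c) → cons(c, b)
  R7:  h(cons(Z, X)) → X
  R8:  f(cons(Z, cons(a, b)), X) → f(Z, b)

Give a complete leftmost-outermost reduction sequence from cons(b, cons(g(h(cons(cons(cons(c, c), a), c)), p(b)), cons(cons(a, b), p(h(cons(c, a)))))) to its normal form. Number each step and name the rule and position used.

1. cons(b, cons(g(h(cons(cons(cons(c, c), a), c)), p(b)), cons(cons(a, b), p(h(cons(c, a))))))  →  cons(b, cons(h(cons(cons(cons(c, c), a), c)), cons(cons(a, b), p(h(cons(c, a))))))   [R2 at 2.1]
2. cons(b, cons(h(cons(cons(cons(c, c), a), c)), cons(cons(a, b), p(h(cons(c, a))))))  →  cons(b, cons(c, cons(cons(a, b), p(h(cons(c, a))))))   [R7 at 2.1]
3. cons(b, cons(c, cons(cons(a, b), p(h(cons(c, a))))))  →  cons(b, cons(c, cons(cons(a, b), p(a))))   [R7 at 2.2.2.1]

cons(b, cons(c, cons(cons(a, b), p(a))))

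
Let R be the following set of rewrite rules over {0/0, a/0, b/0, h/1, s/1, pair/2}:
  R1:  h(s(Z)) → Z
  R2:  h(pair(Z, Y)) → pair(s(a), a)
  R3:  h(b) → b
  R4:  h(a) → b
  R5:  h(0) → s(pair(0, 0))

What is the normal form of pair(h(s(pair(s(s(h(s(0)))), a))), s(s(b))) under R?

1. pair(h(s(pair(s(s(h(s(0)))), a))), s(s(b)))  →  pair(pair(s(s(h(s(0)))), a), s(s(b)))   [R1 at 1]
2. pair(pair(s(s(h(s(0)))), a), s(s(b)))  →  pair(pair(s(s(0)), a), s(s(b)))   [R1 at 1.1.1.1]

pair(pair(s(s(0)), a), s(s(b)))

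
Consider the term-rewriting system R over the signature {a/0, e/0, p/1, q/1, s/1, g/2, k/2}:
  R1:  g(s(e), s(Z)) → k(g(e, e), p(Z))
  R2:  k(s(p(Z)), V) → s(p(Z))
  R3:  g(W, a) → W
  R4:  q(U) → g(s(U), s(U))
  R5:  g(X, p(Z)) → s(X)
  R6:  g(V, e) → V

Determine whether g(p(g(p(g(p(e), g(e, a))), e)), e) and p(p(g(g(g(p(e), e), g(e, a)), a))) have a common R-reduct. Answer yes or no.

Reduce t₁ = g(p(g(p(g(p(e), g(e, a))), e)), e):
1. g(p(g(p(g(p(e), g(e, a))), e)), e)  →  p(g(p(g(p(e), g(e, a))), e))   [R6 at ε]
2. p(g(p(g(p(e), g(e, a))), e))  →  p(p(g(p(e), g(e, a))))   [R6 at 1]
3. p(p(g(p(e), g(e, a))))  →  p(p(g(p(e), e)))   [R3 at 1.1.2]
4. p(p(g(p(e), e)))  →  p(p(p(e)))   [R6 at 1.1]

Reduce t₂ = p(p(g(g(g(p(e), e), g(e, a)), a))):
1. p(p(g(g(g(p(e), e), g(e, a)), a)))  →  p(p(g(g(p(e), e), g(e, a))))   [R3 at 1.1]
2. p(p(g(g(p(e), e), g(e, a))))  →  p(p(g(p(e), g(e, a))))   [R6 at 1.1.1]
3. p(p(g(p(e), g(e, a))))  →  p(p(g(p(e), e)))   [R3 at 1.1.2]
4. p(p(g(p(e), e)))  →  p(p(p(e)))   [R6 at 1.1]

yes — NF(t₁) = p(p(p(e))), NF(t₂) = p(p(p(e)))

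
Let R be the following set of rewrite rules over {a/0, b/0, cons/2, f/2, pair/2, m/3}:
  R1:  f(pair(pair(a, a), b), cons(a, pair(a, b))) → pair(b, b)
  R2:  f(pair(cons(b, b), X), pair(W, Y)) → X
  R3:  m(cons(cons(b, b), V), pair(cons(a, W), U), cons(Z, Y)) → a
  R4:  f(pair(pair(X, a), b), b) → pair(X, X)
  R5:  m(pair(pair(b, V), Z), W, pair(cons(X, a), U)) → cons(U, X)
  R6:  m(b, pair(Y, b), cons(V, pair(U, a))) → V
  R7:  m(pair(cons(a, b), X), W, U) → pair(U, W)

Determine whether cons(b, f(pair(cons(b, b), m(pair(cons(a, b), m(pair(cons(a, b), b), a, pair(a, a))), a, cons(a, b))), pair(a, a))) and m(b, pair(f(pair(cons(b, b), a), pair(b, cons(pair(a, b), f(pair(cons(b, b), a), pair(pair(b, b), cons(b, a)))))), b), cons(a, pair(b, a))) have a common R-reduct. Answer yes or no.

Reduce t₁ = cons(b, f(pair(cons(b, b), m(pair(cons(a, b), m(pair(cons(a, b), b), a, pair(a, a))), a, cons(a, b))), pair(a, a))):
1. cons(b, f(pair(cons(b, b), m(pair(cons(a, b), m(pair(cons(a, b), b), a, pair(a, a))), a, cons(a, b))), pair(a, a)))  →  cons(b, m(pair(cons(a, b), m(pair(cons(a, b), b), a, pair(a, a))), a, cons(a, b)))   [R2 at 2]
2. cons(b, m(pair(cons(a, b), m(pair(cons(a, b), b), a, pair(a, a))), a, cons(a, b)))  →  cons(b, pair(cons(a, b), a))   [R7 at 2]

Reduce t₂ = m(b, pair(f(pair(cons(b, b), a), pair(b, cons(pair(a, b), f(pair(cons(b, b), a), pair(pair(b, b), cons(b, a)))))), b), cons(a, pair(b, a))):
1. m(b, pair(f(pair(cons(b, b), a), pair(b, cons(pair(a, b), f(pair(cons(b, b), a), pair(pair(b, b), cons(b, a)))))), b), cons(a, pair(b, a)))  →  a   [R6 at ε]

no — NF(t₁) = cons(b, pair(cons(a, b), a)), NF(t₂) = a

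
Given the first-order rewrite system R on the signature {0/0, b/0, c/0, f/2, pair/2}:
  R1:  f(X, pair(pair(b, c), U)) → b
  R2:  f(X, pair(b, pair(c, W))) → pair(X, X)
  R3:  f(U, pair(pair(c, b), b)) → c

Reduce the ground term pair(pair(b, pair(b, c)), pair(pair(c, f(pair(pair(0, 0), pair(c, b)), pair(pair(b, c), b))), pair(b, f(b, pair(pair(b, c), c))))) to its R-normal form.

pair(pair(b, pair(b, c)), pair(pair(c, b), pair(b, b)))

1. pair(pair(b, pair(b, c)), pair(pair(c, f(pair(pair(0, 0), pair(c, b)), pair(pair(b, c), b))), pair(b, f(b, pair(pair(b, c), c)))))  →  pair(pair(b, pair(b, c)), pair(pair(c, b), pair(b, f(b, pair(pair(b, c), c)))))   [R1 at 2.1.2]
2. pair(pair(b, pair(b, c)), pair(pair(c, b), pair(b, f(b, pair(pair(b, c), c)))))  →  pair(pair(b, pair(b, c)), pair(pair(c, b), pair(b, b)))   [R1 at 2.2.2]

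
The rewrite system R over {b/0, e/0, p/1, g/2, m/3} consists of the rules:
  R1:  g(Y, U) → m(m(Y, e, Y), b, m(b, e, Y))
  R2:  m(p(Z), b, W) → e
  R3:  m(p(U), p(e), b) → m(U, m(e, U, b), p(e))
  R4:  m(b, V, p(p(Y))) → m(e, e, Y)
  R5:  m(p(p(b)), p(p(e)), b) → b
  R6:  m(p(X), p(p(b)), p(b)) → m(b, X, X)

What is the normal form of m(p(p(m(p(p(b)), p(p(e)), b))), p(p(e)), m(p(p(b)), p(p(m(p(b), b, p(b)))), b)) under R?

1. m(p(p(m(p(p(b)), p(p(e)), b))), p(p(e)), m(p(p(b)), p(p(m(p(b), b, p(b)))), b))  →  m(p(p(b)), p(p(e)), m(p(p(b)), p(p(m(p(b), b, p(b)))), b))   [R5 at 1.1.1]
2. m(p(p(b)), p(p(e)), m(p(p(b)), p(p(m(p(b), b, p(b)))), b))  →  m(p(p(b)), p(p(e)), m(p(p(b)), p(p(e)), b))   [R2 at 3.2.1.1]
3. m(p(p(b)), p(p(e)), m(p(p(b)), p(p(e)), b))  →  m(p(p(b)), p(p(e)), b)   [R5 at 3]
4. m(p(p(b)), p(p(e)), b)  →  b   [R5 at ε]

b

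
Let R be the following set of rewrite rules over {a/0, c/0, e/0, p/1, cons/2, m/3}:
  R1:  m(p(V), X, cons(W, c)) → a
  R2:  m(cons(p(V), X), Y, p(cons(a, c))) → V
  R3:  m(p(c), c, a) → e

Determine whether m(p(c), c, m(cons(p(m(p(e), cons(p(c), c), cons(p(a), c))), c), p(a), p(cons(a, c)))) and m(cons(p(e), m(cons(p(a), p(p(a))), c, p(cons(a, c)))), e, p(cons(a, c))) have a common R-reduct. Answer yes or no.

Reduce t₁ = m(p(c), c, m(cons(p(m(p(e), cons(p(c), c), cons(p(a), c))), c), p(a), p(cons(a, c)))):
1. m(p(c), c, m(cons(p(m(p(e), cons(p(c), c), cons(p(a), c))), c), p(a), p(cons(a, c))))  →  m(p(c), c, m(p(e), cons(p(c), c), cons(p(a), c)))   [R2 at 3]
2. m(p(c), c, m(p(e), cons(p(c), c), cons(p(a), c)))  →  m(p(c), c, a)   [R1 at 3]
3. m(p(c), c, a)  →  e   [R3 at ε]

Reduce t₂ = m(cons(p(e), m(cons(p(a), p(p(a))), c, p(cons(a, c)))), e, p(cons(a, c))):
1. m(cons(p(e), m(cons(p(a), p(p(a))), c, p(cons(a, c)))), e, p(cons(a, c)))  →  e   [R2 at ε]

yes — NF(t₁) = e, NF(t₂) = e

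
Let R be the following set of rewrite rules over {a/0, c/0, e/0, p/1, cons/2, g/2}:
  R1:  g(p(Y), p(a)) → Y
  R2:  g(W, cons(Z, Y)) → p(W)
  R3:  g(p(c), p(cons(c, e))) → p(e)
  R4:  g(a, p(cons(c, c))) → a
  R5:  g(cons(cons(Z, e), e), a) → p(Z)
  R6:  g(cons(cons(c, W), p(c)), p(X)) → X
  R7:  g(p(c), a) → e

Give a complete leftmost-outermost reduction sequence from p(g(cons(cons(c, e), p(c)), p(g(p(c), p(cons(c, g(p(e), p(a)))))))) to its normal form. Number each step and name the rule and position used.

1. p(g(cons(cons(c, e), p(c)), p(g(p(c), p(cons(c, g(p(e), p(a))))))))  →  p(g(p(c), p(cons(c, g(p(e), p(a))))))   [R6 at 1]
2. p(g(p(c), p(cons(c, g(p(e), p(a))))))  →  p(g(p(c), p(cons(c, e))))   [R1 at 1.2.1.2]
3. p(g(p(c), p(cons(c, e))))  →  p(p(e))   [R3 at 1]

p(p(e))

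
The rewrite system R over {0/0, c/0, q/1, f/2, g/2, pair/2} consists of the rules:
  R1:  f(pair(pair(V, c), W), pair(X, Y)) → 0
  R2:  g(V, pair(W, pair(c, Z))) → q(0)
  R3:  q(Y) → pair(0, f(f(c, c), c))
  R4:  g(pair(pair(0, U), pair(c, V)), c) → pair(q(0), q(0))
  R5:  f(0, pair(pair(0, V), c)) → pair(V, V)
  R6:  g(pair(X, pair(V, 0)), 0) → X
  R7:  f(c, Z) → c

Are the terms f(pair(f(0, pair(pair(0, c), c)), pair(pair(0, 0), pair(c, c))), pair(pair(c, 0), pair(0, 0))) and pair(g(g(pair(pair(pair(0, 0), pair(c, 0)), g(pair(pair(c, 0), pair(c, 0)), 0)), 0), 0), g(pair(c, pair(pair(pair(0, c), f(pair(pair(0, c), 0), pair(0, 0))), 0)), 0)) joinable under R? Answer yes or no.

no — NF(t₁) = 0, NF(t₂) = pair(pair(0, 0), c)

Reduce t₁ = f(pair(f(0, pair(pair(0, c), c)), pair(pair(0, 0), pair(c, c))), pair(pair(c, 0), pair(0, 0))):
1. f(pair(f(0, pair(pair(0, c), c)), pair(pair(0, 0), pair(c, c))), pair(pair(c, 0), pair(0, 0)))  →  f(pair(pair(c, c), pair(pair(0, 0), pair(c, c))), pair(pair(c, 0), pair(0, 0)))   [R5 at 1.1]
2. f(pair(pair(c, c), pair(pair(0, 0), pair(c, c))), pair(pair(c, 0), pair(0, 0)))  →  0   [R1 at ε]

Reduce t₂ = pair(g(g(pair(pair(pair(0, 0), pair(c, 0)), g(pair(pair(c, 0), pair(c, 0)), 0)), 0), 0), g(pair(c, pair(pair(pair(0, c), f(pair(pair(0, c), 0), pair(0, 0))), 0)), 0)):
1. pair(g(g(pair(pair(pair(0, 0), pair(c, 0)), g(pair(pair(c, 0), pair(c, 0)), 0)), 0), 0), g(pair(c, pair(pair(pair(0, c), f(pair(pair(0, c), 0), pair(0, 0))), 0)), 0))  →  pair(g(g(pair(pair(pair(0, 0), pair(c, 0)), pair(c, 0)), 0), 0), g(pair(c, pair(pair(pair(0, c), f(pair(pair(0, c), 0), pair(0, 0))), 0)), 0))   [R6 at 1.1.1.2]
2. pair(g(g(pair(pair(pair(0, 0), pair(c, 0)), pair(c, 0)), 0), 0), g(pair(c, pair(pair(pair(0, c), f(pair(pair(0, c), 0), pair(0, 0))), 0)), 0))  →  pair(g(pair(pair(0, 0), pair(c, 0)), 0), g(pair(c, pair(pair(pair(0, c), f(pair(pair(0, c), 0), pair(0, 0))), 0)), 0))   [R6 at 1.1]
3. pair(g(pair(pair(0, 0), pair(c, 0)), 0), g(pair(c, pair(pair(pair(0, c), f(pair(pair(0, c), 0), pair(0, 0))), 0)), 0))  →  pair(pair(0, 0), g(pair(c, pair(pair(pair(0, c), f(pair(pair(0, c), 0), pair(0, 0))), 0)), 0))   [R6 at 1]
4. pair(pair(0, 0), g(pair(c, pair(pair(pair(0, c), f(pair(pair(0, c), 0), pair(0, 0))), 0)), 0))  →  pair(pair(0, 0), c)   [R6 at 2]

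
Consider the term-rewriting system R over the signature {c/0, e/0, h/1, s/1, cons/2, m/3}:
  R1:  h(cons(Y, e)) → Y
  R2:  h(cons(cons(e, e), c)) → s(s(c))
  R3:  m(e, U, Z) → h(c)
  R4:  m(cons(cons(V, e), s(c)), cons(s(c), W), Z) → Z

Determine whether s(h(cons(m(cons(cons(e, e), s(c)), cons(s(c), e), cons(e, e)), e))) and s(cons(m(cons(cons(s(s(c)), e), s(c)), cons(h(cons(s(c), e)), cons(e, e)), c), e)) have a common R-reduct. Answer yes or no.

no — NF(t₁) = s(cons(e, e)), NF(t₂) = s(cons(c, e))

Reduce t₁ = s(h(cons(m(cons(cons(e, e), s(c)), cons(s(c), e), cons(e, e)), e))):
1. s(h(cons(m(cons(cons(e, e), s(c)), cons(s(c), e), cons(e, e)), e)))  →  s(m(cons(cons(e, e), s(c)), cons(s(c), e), cons(e, e)))   [R1 at 1]
2. s(m(cons(cons(e, e), s(c)), cons(s(c), e), cons(e, e)))  →  s(cons(e, e))   [R4 at 1]

Reduce t₂ = s(cons(m(cons(cons(s(s(c)), e), s(c)), cons(h(cons(s(c), e)), cons(e, e)), c), e)):
1. s(cons(m(cons(cons(s(s(c)), e), s(c)), cons(h(cons(s(c), e)), cons(e, e)), c), e))  →  s(cons(m(cons(cons(s(s(c)), e), s(c)), cons(s(c), cons(e, e)), c), e))   [R1 at 1.1.2.1]
2. s(cons(m(cons(cons(s(s(c)), e), s(c)), cons(s(c), cons(e, e)), c), e))  →  s(cons(c, e))   [R4 at 1.1]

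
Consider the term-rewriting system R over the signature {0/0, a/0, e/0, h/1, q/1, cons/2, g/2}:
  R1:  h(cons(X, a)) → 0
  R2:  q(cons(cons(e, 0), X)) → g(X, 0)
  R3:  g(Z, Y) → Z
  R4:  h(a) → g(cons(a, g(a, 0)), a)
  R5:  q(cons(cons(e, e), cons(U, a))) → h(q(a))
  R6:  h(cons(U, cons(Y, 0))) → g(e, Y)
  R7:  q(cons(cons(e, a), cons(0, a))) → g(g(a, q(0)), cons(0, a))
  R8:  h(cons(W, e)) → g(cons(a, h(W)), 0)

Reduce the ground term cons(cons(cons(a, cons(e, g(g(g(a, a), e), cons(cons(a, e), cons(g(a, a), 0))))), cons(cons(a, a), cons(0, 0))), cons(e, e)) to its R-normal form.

1. cons(cons(cons(a, cons(e, g(g(g(a, a), e), cons(cons(a, e), cons(g(a, a), 0))))), cons(cons(a, a), cons(0, 0))), cons(e, e))  →  cons(cons(cons(a, cons(e, g(g(a, a), e))), cons(cons(a, a), cons(0, 0))), cons(e, e))   [R3 at 1.1.2.2]
2. cons(cons(cons(a, cons(e, g(g(a, a), e))), cons(cons(a, a), cons(0, 0))), cons(e, e))  →  cons(cons(cons(a, cons(e, g(a, a))), cons(cons(a, a), cons(0, 0))), cons(e, e))   [R3 at 1.1.2.2]
3. cons(cons(cons(a, cons(e, g(a, a))), cons(cons(a, a), cons(0, 0))), cons(e, e))  →  cons(cons(cons(a, cons(e, a)), cons(cons(a, a), cons(0, 0))), cons(e, e))   [R3 at 1.1.2.2]

cons(cons(cons(a, cons(e, a)), cons(cons(a, a), cons(0, 0))), cons(e, e))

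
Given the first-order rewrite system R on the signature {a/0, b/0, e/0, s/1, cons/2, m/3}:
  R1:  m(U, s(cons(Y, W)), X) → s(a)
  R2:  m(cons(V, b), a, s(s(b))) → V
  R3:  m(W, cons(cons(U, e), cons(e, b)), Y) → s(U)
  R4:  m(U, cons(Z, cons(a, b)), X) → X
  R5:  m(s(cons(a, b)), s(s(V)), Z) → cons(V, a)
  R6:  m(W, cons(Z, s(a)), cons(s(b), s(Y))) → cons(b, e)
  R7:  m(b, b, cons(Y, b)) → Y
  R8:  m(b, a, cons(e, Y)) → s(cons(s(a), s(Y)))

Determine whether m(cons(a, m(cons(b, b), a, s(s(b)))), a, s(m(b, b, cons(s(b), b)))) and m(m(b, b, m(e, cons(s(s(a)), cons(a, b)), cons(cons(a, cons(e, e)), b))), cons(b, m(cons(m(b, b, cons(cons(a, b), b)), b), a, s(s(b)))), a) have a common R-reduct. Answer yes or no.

yes — NF(t₁) = a, NF(t₂) = a

Reduce t₁ = m(cons(a, m(cons(b, b), a, s(s(b)))), a, s(m(b, b, cons(s(b), b)))):
1. m(cons(a, m(cons(b, b), a, s(s(b)))), a, s(m(b, b, cons(s(b), b))))  →  m(cons(a, b), a, s(m(b, b, cons(s(b), b))))   [R2 at 1.2]
2. m(cons(a, b), a, s(m(b, b, cons(s(b), b))))  →  m(cons(a, b), a, s(s(b)))   [R7 at 3.1]
3. m(cons(a, b), a, s(s(b)))  →  a   [R2 at ε]

Reduce t₂ = m(m(b, b, m(e, cons(s(s(a)), cons(a, b)), cons(cons(a, cons(e, e)), b))), cons(b, m(cons(m(b, b, cons(cons(a, b), b)), b), a, s(s(b)))), a):
1. m(m(b, b, m(e, cons(s(s(a)), cons(a, b)), cons(cons(a, cons(e, e)), b))), cons(b, m(cons(m(b, b, cons(cons(a, b), b)), b), a, s(s(b)))), a)  →  m(m(b, b, cons(cons(a, cons(e, e)), b)), cons(b, m(cons(m(b, b, cons(cons(a, b), b)), b), a, s(s(b)))), a)   [R4 at 1.3]
2. m(m(b, b, cons(cons(a, cons(e, e)), b)), cons(b, m(cons(m(b, b, cons(cons(a, b), b)), b), a, s(s(b)))), a)  →  m(cons(a, cons(e, e)), cons(b, m(cons(m(b, b, cons(cons(a, b), b)), b), a, s(s(b)))), a)   [R7 at 1]
3. m(cons(a, cons(e, e)), cons(b, m(cons(m(b, b, cons(cons(a, b), b)), b), a, s(s(b)))), a)  →  m(cons(a, cons(e, e)), cons(b, m(b, b, cons(cons(a, b), b))), a)   [R2 at 2.2]
4. m(cons(a, cons(e, e)), cons(b, m(b, b, cons(cons(a, b), b))), a)  →  m(cons(a, cons(e, e)), cons(b, cons(a, b)), a)   [R7 at 2.2]
5. m(cons(a, cons(e, e)), cons(b, cons(a, b)), a)  →  a   [R4 at ε]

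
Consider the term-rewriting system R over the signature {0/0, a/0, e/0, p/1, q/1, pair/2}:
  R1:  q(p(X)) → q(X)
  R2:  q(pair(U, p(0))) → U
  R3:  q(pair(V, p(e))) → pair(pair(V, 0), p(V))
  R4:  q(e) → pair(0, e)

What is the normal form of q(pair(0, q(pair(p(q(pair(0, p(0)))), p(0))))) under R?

1. q(pair(0, q(pair(p(q(pair(0, p(0)))), p(0)))))  →  q(pair(0, p(q(pair(0, p(0))))))   [R2 at 1.2]
2. q(pair(0, p(q(pair(0, p(0))))))  →  q(pair(0, p(0)))   [R2 at 1.2.1]
3. q(pair(0, p(0)))  →  0   [R2 at ε]

0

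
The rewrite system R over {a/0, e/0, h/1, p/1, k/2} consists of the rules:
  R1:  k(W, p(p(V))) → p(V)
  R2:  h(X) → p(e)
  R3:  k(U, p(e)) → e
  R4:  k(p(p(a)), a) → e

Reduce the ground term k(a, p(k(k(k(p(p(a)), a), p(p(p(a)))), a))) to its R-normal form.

e

1. k(a, p(k(k(k(p(p(a)), a), p(p(p(a)))), a)))  →  k(a, p(k(p(p(a)), a)))   [R1 at 2.1.1]
2. k(a, p(k(p(p(a)), a)))  →  k(a, p(e))   [R4 at 2.1]
3. k(a, p(e))  →  e   [R3 at ε]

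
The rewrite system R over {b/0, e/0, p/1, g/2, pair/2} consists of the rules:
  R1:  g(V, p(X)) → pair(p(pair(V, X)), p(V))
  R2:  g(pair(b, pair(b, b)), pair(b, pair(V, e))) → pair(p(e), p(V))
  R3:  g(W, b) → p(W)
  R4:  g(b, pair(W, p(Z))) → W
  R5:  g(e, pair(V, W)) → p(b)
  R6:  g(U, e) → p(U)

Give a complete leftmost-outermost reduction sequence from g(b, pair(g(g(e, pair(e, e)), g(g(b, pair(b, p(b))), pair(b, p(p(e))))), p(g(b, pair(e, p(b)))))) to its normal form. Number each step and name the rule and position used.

1. g(b, pair(g(g(e, pair(e, e)), g(g(b, pair(b, p(b))), pair(b, p(p(e))))), p(g(b, pair(e, p(b))))))  →  g(g(e, pair(e, e)), g(g(b, pair(b, p(b))), pair(b, p(p(e)))))   [R4 at ε]
2. g(g(e, pair(e, e)), g(g(b, pair(b, p(b))), pair(b, p(p(e)))))  →  g(p(b), g(g(b, pair(b, p(b))), pair(b, p(p(e)))))   [R5 at 1]
3. g(p(b), g(g(b, pair(b, p(b))), pair(b, p(p(e)))))  →  g(p(b), g(b, pair(b, p(p(e)))))   [R4 at 2.1]
4. g(p(b), g(b, pair(b, p(p(e)))))  →  g(p(b), b)   [R4 at 2]
5. g(p(b), b)  →  p(p(b))   [R3 at ε]

p(p(b))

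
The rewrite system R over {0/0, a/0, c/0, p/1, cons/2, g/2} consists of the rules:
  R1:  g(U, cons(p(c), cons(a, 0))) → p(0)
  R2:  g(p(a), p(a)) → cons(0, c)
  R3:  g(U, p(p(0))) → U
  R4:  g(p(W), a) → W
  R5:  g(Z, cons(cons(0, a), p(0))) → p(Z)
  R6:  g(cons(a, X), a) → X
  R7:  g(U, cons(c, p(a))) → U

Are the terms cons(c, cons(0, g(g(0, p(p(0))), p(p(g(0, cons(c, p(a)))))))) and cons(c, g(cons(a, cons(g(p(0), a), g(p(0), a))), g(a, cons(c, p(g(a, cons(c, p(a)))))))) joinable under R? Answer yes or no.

Reduce t₁ = cons(c, cons(0, g(g(0, p(p(0))), p(p(g(0, cons(c, p(a)))))))):
1. cons(c, cons(0, g(g(0, p(p(0))), p(p(g(0, cons(c, p(a))))))))  →  cons(c, cons(0, g(0, p(p(g(0, cons(c, p(a))))))))   [R3 at 2.2.1]
2. cons(c, cons(0, g(0, p(p(g(0, cons(c, p(a))))))))  →  cons(c, cons(0, g(0, p(p(0)))))   [R7 at 2.2.2.1.1]
3. cons(c, cons(0, g(0, p(p(0)))))  →  cons(c, cons(0, 0))   [R3 at 2.2]

Reduce t₂ = cons(c, g(cons(a, cons(g(p(0), a), g(p(0), a))), g(a, cons(c, p(g(a, cons(c, p(a)))))))):
1. cons(c, g(cons(a, cons(g(p(0), a), g(p(0), a))), g(a, cons(c, p(g(a, cons(c, p(a))))))))  →  cons(c, g(cons(a, cons(0, g(p(0), a))), g(a, cons(c, p(g(a, cons(c, p(a))))))))   [R4 at 2.1.2.1]
2. cons(c, g(cons(a, cons(0, g(p(0), a))), g(a, cons(c, p(g(a, cons(c, p(a))))))))  →  cons(c, g(cons(a, cons(0, 0)), g(a, cons(c, p(g(a, cons(c, p(a))))))))   [R4 at 2.1.2.2]
3. cons(c, g(cons(a, cons(0, 0)), g(a, cons(c, p(g(a, cons(c, p(a))))))))  →  cons(c, g(cons(a, cons(0, 0)), g(a, cons(c, p(a)))))   [R7 at 2.2.2.2.1]
4. cons(c, g(cons(a, cons(0, 0)), g(a, cons(c, p(a)))))  →  cons(c, g(cons(a, cons(0, 0)), a))   [R7 at 2.2]
5. cons(c, g(cons(a, cons(0, 0)), a))  →  cons(c, cons(0, 0))   [R6 at 2]

yes — NF(t₁) = cons(c, cons(0, 0)), NF(t₂) = cons(c, cons(0, 0))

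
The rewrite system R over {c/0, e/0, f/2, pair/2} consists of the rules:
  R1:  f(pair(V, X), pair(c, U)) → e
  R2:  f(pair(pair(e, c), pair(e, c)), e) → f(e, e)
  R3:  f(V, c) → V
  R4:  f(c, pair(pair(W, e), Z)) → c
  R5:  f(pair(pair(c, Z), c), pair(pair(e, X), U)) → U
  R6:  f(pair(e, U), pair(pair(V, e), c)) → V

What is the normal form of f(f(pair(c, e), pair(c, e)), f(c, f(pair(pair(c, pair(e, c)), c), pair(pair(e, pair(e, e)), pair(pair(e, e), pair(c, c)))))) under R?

1. f(f(pair(c, e), pair(c, e)), f(c, f(pair(pair(c, pair(e, c)), c), pair(pair(e, pair(e, e)), pair(pair(e, e), pair(c, c))))))  →  f(e, f(c, f(pair(pair(c, pair(e, c)), c), pair(pair(e, pair(e, e)), pair(pair(e, e), pair(c, c))))))   [R1 at 1]
2. f(e, f(c, f(pair(pair(c, pair(e, c)), c), pair(pair(e, pair(e, e)), pair(pair(e, e), pair(c, c))))))  →  f(e, f(c, pair(pair(e, e), pair(c, c))))   [R5 at 2.2]
3. f(e, f(c, pair(pair(e, e), pair(c, c))))  →  f(e, c)   [R4 at 2]
4. f(e, c)  →  e   [R3 at ε]

e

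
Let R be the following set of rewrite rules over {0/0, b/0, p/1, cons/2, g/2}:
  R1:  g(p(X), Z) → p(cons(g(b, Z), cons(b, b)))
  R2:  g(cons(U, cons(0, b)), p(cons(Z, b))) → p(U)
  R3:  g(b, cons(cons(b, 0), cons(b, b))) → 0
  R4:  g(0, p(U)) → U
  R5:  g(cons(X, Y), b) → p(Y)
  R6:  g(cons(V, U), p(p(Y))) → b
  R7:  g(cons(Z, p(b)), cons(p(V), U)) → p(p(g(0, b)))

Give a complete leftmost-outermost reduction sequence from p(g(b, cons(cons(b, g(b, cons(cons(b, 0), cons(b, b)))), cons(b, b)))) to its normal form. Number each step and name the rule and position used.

1. p(g(b, cons(cons(b, g(b, cons(cons(b, 0), cons(b, b)))), cons(b, b))))  →  p(g(b, cons(cons(b, 0), cons(b, b))))   [R3 at 1.2.1.2]
2. p(g(b, cons(cons(b, 0), cons(b, b))))  →  p(0)   [R3 at 1]

p(0)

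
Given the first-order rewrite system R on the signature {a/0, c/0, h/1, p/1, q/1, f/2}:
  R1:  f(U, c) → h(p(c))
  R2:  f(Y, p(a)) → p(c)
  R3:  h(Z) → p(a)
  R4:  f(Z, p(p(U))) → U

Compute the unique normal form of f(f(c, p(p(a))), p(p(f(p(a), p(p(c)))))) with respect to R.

1. f(f(c, p(p(a))), p(p(f(p(a), p(p(c))))))  →  f(p(a), p(p(c)))   [R4 at ε]
2. f(p(a), p(p(c)))  →  c   [R4 at ε]

c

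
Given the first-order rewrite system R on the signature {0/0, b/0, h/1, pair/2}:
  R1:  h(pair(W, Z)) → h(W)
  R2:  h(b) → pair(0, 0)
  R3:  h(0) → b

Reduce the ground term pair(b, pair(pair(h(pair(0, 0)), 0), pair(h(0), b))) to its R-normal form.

pair(b, pair(pair(b, 0), pair(b, b)))

1. pair(b, pair(pair(h(pair(0, 0)), 0), pair(h(0), b)))  →  pair(b, pair(pair(h(0), 0), pair(h(0), b)))   [R1 at 2.1.1]
2. pair(b, pair(pair(h(0), 0), pair(h(0), b)))  →  pair(b, pair(pair(b, 0), pair(h(0), b)))   [R3 at 2.1.1]
3. pair(b, pair(pair(b, 0), pair(h(0), b)))  →  pair(b, pair(pair(b, 0), pair(b, b)))   [R3 at 2.2.1]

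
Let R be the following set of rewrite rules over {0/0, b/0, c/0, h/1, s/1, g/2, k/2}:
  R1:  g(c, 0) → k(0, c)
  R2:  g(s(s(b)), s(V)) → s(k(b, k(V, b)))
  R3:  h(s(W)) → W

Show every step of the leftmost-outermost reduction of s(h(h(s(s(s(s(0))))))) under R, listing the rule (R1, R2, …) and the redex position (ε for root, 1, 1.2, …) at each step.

s(s(s(0)))

1. s(h(h(s(s(s(s(0)))))))  →  s(h(s(s(s(0)))))   [R3 at 1.1]
2. s(h(s(s(s(0)))))  →  s(s(s(0)))   [R3 at 1]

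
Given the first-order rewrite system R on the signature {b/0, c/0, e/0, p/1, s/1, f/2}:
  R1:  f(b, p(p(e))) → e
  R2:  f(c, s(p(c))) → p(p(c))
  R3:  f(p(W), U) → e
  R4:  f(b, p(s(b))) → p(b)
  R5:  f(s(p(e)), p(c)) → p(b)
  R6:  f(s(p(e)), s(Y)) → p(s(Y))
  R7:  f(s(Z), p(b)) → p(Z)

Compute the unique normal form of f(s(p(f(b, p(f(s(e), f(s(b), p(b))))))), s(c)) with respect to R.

1. f(s(p(f(b, p(f(s(e), f(s(b), p(b))))))), s(c))  →  f(s(p(f(b, p(f(s(e), p(b)))))), s(c))   [R7 at 1.1.1.2.1.2]
2. f(s(p(f(b, p(f(s(e), p(b)))))), s(c))  →  f(s(p(f(b, p(p(e))))), s(c))   [R7 at 1.1.1.2.1]
3. f(s(p(f(b, p(p(e))))), s(c))  →  f(s(p(e)), s(c))   [R1 at 1.1.1]
4. f(s(p(e)), s(c))  →  p(s(c))   [R6 at ε]

p(s(c))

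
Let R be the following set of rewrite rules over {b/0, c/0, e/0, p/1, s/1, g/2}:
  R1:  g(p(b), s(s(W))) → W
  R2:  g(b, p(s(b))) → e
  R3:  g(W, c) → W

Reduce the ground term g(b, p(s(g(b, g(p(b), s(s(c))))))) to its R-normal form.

1. g(b, p(s(g(b, g(p(b), s(s(c)))))))  →  g(b, p(s(g(b, c))))   [R1 at 2.1.1.2]
2. g(b, p(s(g(b, c))))  →  g(b, p(s(b)))   [R3 at 2.1.1]
3. g(b, p(s(b)))  →  e   [R2 at ε]

e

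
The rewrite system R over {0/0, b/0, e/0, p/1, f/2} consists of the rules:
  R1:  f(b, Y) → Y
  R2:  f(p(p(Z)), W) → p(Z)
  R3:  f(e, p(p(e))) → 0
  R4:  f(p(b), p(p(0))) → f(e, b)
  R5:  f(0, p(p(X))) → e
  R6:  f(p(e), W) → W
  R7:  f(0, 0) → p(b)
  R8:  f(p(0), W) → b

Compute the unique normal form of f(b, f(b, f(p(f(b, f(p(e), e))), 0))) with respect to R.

1. f(b, f(b, f(p(f(b, f(p(e), e))), 0)))  →  f(b, f(p(f(b, f(p(e), e))), 0))   [R1 at ε]
2. f(b, f(p(f(b, f(p(e), e))), 0))  →  f(p(f(b, f(p(e), e))), 0)   [R1 at ε]
3. f(p(f(b, f(p(e), e))), 0)  →  f(p(f(p(e), e)), 0)   [R1 at 1.1]
4. f(p(f(p(e), e)), 0)  →  f(p(e), 0)   [R6 at 1.1]
5. f(p(e), 0)  →  0   [R6 at ε]

0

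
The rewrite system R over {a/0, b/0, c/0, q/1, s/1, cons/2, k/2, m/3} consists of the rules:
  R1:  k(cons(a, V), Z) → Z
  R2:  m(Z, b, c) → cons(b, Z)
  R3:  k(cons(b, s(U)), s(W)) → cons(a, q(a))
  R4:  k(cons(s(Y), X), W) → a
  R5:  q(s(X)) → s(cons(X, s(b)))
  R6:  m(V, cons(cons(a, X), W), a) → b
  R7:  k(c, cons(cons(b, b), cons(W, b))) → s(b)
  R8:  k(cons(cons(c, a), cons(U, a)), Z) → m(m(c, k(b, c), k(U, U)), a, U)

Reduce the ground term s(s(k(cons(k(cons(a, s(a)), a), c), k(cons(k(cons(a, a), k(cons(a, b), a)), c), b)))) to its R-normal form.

s(s(b))

1. s(s(k(cons(k(cons(a, s(a)), a), c), k(cons(k(cons(a, a), k(cons(a, b), a)), c), b))))  →  s(s(k(cons(a, c), k(cons(k(cons(a, a), k(cons(a, b), a)), c), b))))   [R1 at 1.1.1.1]
2. s(s(k(cons(a, c), k(cons(k(cons(a, a), k(cons(a, b), a)), c), b))))  →  s(s(k(cons(k(cons(a, a), k(cons(a, b), a)), c), b)))   [R1 at 1.1]
3. s(s(k(cons(k(cons(a, a), k(cons(a, b), a)), c), b)))  →  s(s(k(cons(k(cons(a, b), a), c), b)))   [R1 at 1.1.1.1]
4. s(s(k(cons(k(cons(a, b), a), c), b)))  →  s(s(k(cons(a, c), b)))   [R1 at 1.1.1.1]
5. s(s(k(cons(a, c), b)))  →  s(s(b))   [R1 at 1.1]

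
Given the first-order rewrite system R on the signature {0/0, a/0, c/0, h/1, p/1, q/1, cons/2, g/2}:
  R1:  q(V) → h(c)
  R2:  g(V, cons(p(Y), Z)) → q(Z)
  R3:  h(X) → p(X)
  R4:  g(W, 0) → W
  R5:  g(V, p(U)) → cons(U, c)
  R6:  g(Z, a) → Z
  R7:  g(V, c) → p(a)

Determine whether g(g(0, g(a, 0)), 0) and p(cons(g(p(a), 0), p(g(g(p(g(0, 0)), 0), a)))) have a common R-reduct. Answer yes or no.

Reduce t₁ = g(g(0, g(a, 0)), 0):
1. g(g(0, g(a, 0)), 0)  →  g(0, g(a, 0))   [R4 at ε]
2. g(0, g(a, 0))  →  g(0, a)   [R4 at 2]
3. g(0, a)  →  0   [R6 at ε]

Reduce t₂ = p(cons(g(p(a), 0), p(g(g(p(g(0, 0)), 0), a)))):
1. p(cons(g(p(a), 0), p(g(g(p(g(0, 0)), 0), a))))  →  p(cons(p(a), p(g(g(p(g(0, 0)), 0), a))))   [R4 at 1.1]
2. p(cons(p(a), p(g(g(p(g(0, 0)), 0), a))))  →  p(cons(p(a), p(g(p(g(0, 0)), 0))))   [R6 at 1.2.1]
3. p(cons(p(a), p(g(p(g(0, 0)), 0))))  →  p(cons(p(a), p(p(g(0, 0)))))   [R4 at 1.2.1]
4. p(cons(p(a), p(p(g(0, 0)))))  →  p(cons(p(a), p(p(0))))   [R4 at 1.2.1.1]

no — NF(t₁) = 0, NF(t₂) = p(cons(p(a), p(p(0))))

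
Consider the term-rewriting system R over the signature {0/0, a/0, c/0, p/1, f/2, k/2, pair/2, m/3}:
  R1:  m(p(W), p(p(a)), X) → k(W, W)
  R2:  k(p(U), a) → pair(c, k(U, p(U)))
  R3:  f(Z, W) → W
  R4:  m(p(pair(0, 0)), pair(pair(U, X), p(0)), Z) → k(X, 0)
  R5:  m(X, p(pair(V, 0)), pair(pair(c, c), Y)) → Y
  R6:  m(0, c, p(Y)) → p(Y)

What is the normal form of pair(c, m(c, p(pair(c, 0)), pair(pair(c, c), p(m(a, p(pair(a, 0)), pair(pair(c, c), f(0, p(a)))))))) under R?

pair(c, p(p(a)))

1. pair(c, m(c, p(pair(c, 0)), pair(pair(c, c), p(m(a, p(pair(a, 0)), pair(pair(c, c), f(0, p(a))))))))  →  pair(c, p(m(a, p(pair(a, 0)), pair(pair(c, c), f(0, p(a))))))   [R5 at 2]
2. pair(c, p(m(a, p(pair(a, 0)), pair(pair(c, c), f(0, p(a))))))  →  pair(c, p(f(0, p(a))))   [R5 at 2.1]
3. pair(c, p(f(0, p(a))))  →  pair(c, p(p(a)))   [R3 at 2.1]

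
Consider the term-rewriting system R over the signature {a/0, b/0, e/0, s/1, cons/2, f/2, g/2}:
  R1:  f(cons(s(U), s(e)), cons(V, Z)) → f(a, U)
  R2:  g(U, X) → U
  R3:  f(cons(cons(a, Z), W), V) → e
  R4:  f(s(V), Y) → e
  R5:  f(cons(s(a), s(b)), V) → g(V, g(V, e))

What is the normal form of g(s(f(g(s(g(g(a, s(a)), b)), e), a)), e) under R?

1. g(s(f(g(s(g(g(a, s(a)), b)), e), a)), e)  →  s(f(g(s(g(g(a, s(a)), b)), e), a))   [R2 at ε]
2. s(f(g(s(g(g(a, s(a)), b)), e), a))  →  s(f(s(g(g(a, s(a)), b)), a))   [R2 at 1.1]
3. s(f(s(g(g(a, s(a)), b)), a))  →  s(e)   [R4 at 1]

s(e)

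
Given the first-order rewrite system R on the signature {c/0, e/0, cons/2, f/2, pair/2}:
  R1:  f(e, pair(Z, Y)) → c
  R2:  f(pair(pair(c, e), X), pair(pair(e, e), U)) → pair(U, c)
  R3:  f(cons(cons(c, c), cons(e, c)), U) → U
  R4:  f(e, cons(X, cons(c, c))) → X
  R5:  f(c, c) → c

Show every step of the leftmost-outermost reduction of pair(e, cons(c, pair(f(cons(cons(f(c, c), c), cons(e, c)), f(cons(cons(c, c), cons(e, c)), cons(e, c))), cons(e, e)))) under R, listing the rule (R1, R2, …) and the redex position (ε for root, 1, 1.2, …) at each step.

pair(e, cons(c, pair(cons(e, c), cons(e, e))))

1. pair(e, cons(c, pair(f(cons(cons(f(c, c), c), cons(e, c)), f(cons(cons(c, c), cons(e, c)), cons(e, c))), cons(e, e))))  →  pair(e, cons(c, pair(f(cons(cons(c, c), cons(e, c)), f(cons(cons(c, c), cons(e, c)), cons(e, c))), cons(e, e))))   [R5 at 2.2.1.1.1.1]
2. pair(e, cons(c, pair(f(cons(cons(c, c), cons(e, c)), f(cons(cons(c, c), cons(e, c)), cons(e, c))), cons(e, e))))  →  pair(e, cons(c, pair(f(cons(cons(c, c), cons(e, c)), cons(e, c)), cons(e, e))))   [R3 at 2.2.1]
3. pair(e, cons(c, pair(f(cons(cons(c, c), cons(e, c)), cons(e, c)), cons(e, e))))  →  pair(e, cons(c, pair(cons(e, c), cons(e, e))))   [R3 at 2.2.1]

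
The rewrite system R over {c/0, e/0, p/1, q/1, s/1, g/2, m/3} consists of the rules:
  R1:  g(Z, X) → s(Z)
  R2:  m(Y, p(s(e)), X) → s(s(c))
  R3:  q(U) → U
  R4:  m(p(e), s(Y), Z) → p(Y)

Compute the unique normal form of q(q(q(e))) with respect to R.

1. q(q(q(e)))  →  q(q(e))   [R3 at ε]
2. q(q(e))  →  q(e)   [R3 at ε]
3. q(e)  →  e   [R3 at ε]

e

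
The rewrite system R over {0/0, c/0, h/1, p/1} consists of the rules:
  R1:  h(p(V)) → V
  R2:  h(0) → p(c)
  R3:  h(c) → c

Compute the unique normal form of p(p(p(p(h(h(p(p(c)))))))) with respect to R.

p(p(p(p(c))))

1. p(p(p(p(h(h(p(p(c))))))))  →  p(p(p(p(h(p(c))))))   [R1 at 1.1.1.1.1]
2. p(p(p(p(h(p(c))))))  →  p(p(p(p(c))))   [R1 at 1.1.1.1]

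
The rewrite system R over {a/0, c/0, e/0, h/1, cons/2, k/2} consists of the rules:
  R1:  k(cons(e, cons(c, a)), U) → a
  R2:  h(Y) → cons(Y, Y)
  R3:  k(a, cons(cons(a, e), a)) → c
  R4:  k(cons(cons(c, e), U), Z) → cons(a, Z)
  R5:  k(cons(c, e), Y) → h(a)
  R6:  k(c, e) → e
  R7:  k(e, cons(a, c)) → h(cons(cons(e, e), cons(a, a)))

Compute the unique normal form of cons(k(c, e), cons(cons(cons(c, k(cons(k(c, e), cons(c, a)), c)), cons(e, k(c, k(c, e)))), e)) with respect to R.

1. cons(k(c, e), cons(cons(cons(c, k(cons(k(c, e), cons(c, a)), c)), cons(e, k(c, k(c, e)))), e))  →  cons(e, cons(cons(cons(c, k(cons(k(c, e), cons(c, a)), c)), cons(e, k(c, k(c, e)))), e))   [R6 at 1]
2. cons(e, cons(cons(cons(c, k(cons(k(c, e), cons(c, a)), c)), cons(e, k(c, k(c, e)))), e))  →  cons(e, cons(cons(cons(c, k(cons(e, cons(c, a)), c)), cons(e, k(c, k(c, e)))), e))   [R6 at 2.1.1.2.1.1]
3. cons(e, cons(cons(cons(c, k(cons(e, cons(c, a)), c)), cons(e, k(c, k(c, e)))), e))  →  cons(e, cons(cons(cons(c, a), cons(e, k(c, k(c, e)))), e))   [R1 at 2.1.1.2]
4. cons(e, cons(cons(cons(c, a), cons(e, k(c, k(c, e)))), e))  →  cons(e, cons(cons(cons(c, a), cons(e, k(c, e))), e))   [R6 at 2.1.2.2.2]
5. cons(e, cons(cons(cons(c, a), cons(e, k(c, e))), e))  →  cons(e, cons(cons(cons(c, a), cons(e, e)), e))   [R6 at 2.1.2.2]

cons(e, cons(cons(cons(c, a), cons(e, e)), e))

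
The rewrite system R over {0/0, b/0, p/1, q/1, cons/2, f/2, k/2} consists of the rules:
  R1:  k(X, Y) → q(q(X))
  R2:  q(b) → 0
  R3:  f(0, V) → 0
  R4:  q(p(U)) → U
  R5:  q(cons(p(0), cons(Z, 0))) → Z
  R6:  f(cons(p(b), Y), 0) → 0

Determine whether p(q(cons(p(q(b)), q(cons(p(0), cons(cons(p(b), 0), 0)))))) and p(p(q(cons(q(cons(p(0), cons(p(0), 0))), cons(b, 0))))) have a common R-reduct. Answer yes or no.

Reduce t₁ = p(q(cons(p(q(b)), q(cons(p(0), cons(cons(p(b), 0), 0)))))):
1. p(q(cons(p(q(b)), q(cons(p(0), cons(cons(p(b), 0), 0))))))  →  p(q(cons(p(0), q(cons(p(0), cons(cons(p(b), 0), 0))))))   [R2 at 1.1.1.1]
2. p(q(cons(p(0), q(cons(p(0), cons(cons(p(b), 0), 0))))))  →  p(q(cons(p(0), cons(p(b), 0))))   [R5 at 1.1.2]
3. p(q(cons(p(0), cons(p(b), 0))))  →  p(p(b))   [R5 at 1]

Reduce t₂ = p(p(q(cons(q(cons(p(0), cons(p(0), 0))), cons(b, 0))))):
1. p(p(q(cons(q(cons(p(0), cons(p(0), 0))), cons(b, 0)))))  →  p(p(q(cons(p(0), cons(b, 0)))))   [R5 at 1.1.1.1]
2. p(p(q(cons(p(0), cons(b, 0)))))  →  p(p(b))   [R5 at 1.1]

yes — NF(t₁) = p(p(b)), NF(t₂) = p(p(b))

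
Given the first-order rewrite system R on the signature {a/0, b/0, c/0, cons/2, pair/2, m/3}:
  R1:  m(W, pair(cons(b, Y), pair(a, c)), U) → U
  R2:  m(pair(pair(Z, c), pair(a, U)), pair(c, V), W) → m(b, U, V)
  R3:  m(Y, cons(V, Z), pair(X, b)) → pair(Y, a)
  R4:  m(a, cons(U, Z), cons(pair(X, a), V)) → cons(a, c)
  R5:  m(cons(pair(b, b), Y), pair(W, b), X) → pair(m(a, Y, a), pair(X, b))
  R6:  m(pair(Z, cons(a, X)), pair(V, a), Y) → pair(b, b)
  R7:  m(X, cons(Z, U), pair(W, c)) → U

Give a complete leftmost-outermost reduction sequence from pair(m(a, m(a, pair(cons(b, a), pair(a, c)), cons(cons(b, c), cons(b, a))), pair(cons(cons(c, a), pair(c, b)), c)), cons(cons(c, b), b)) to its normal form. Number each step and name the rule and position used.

1. pair(m(a, m(a, pair(cons(b, a), pair(a, c)), cons(cons(b, c), cons(b, a))), pair(cons(cons(c, a), pair(c, b)), c)), cons(cons(c, b), b))  →  pair(m(a, cons(cons(b, c), cons(b, a)), pair(cons(cons(c, a), pair(c, b)), c)), cons(cons(c, b), b))   [R1 at 1.2]
2. pair(m(a, cons(cons(b, c), cons(b, a)), pair(cons(cons(c, a), pair(c, b)), c)), cons(cons(c, b), b))  →  pair(cons(b, a), cons(cons(c, b), b))   [R7 at 1]

pair(cons(b, a), cons(cons(c, b), b))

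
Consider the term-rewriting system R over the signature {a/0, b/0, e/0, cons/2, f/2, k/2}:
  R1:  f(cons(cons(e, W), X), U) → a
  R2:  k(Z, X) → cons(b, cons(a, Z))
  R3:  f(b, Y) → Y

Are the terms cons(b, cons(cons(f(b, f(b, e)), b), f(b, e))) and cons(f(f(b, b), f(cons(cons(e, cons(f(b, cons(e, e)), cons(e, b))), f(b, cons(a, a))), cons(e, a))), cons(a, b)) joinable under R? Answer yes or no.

Reduce t₁ = cons(b, cons(cons(f(b, f(b, e)), b), f(b, e))):
1. cons(b, cons(cons(f(b, f(b, e)), b), f(b, e)))  →  cons(b, cons(cons(f(b, e), b), f(b, e)))   [R3 at 2.1.1]
2. cons(b, cons(cons(f(b, e), b), f(b, e)))  →  cons(b, cons(cons(e, b), f(b, e)))   [R3 at 2.1.1]
3. cons(b, cons(cons(e, b), f(b, e)))  →  cons(b, cons(cons(e, b), e))   [R3 at 2.2]

Reduce t₂ = cons(f(f(b, b), f(cons(cons(e, cons(f(b, cons(e, e)), cons(e, b))), f(b, cons(a, a))), cons(e, a))), cons(a, b)):
1. cons(f(f(b, b), f(cons(cons(e, cons(f(b, cons(e, e)), cons(e, b))), f(b, cons(a, a))), cons(e, a))), cons(a, b))  →  cons(f(b, f(cons(cons(e, cons(f(b, cons(e, e)), cons(e, b))), f(b, cons(a, a))), cons(e, a))), cons(a, b))   [R3 at 1.1]
2. cons(f(b, f(cons(cons(e, cons(f(b, cons(e, e)), cons(e, b))), f(b, cons(a, a))), cons(e, a))), cons(a, b))  →  cons(f(cons(cons(e, cons(f(b, cons(e, e)), cons(e, b))), f(b, cons(a, a))), cons(e, a)), cons(a, b))   [R3 at 1]
3. cons(f(cons(cons(e, cons(f(b, cons(e, e)), cons(e, b))), f(b, cons(a, a))), cons(e, a)), cons(a, b))  →  cons(a, cons(a, b))   [R1 at 1]

no — NF(t₁) = cons(b, cons(cons(e, b), e)), NF(t₂) = cons(a, cons(a, b))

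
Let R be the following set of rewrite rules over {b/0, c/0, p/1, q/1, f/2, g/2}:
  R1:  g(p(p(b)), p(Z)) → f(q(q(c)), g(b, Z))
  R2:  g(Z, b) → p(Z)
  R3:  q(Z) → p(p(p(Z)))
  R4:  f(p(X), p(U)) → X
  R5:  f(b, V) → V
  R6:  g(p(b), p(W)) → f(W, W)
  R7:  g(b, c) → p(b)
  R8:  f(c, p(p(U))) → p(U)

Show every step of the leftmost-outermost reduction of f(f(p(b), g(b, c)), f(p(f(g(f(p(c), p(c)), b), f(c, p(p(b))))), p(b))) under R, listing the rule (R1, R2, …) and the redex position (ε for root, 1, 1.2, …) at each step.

c

1. f(f(p(b), g(b, c)), f(p(f(g(f(p(c), p(c)), b), f(c, p(p(b))))), p(b)))  →  f(f(p(b), p(b)), f(p(f(g(f(p(c), p(c)), b), f(c, p(p(b))))), p(b)))   [R7 at 1.2]
2. f(f(p(b), p(b)), f(p(f(g(f(p(c), p(c)), b), f(c, p(p(b))))), p(b)))  →  f(b, f(p(f(g(f(p(c), p(c)), b), f(c, p(p(b))))), p(b)))   [R4 at 1]
3. f(b, f(p(f(g(f(p(c), p(c)), b), f(c, p(p(b))))), p(b)))  →  f(p(f(g(f(p(c), p(c)), b), f(c, p(p(b))))), p(b))   [R5 at ε]
4. f(p(f(g(f(p(c), p(c)), b), f(c, p(p(b))))), p(b))  →  f(g(f(p(c), p(c)), b), f(c, p(p(b))))   [R4 at ε]
5. f(g(f(p(c), p(c)), b), f(c, p(p(b))))  →  f(p(f(p(c), p(c))), f(c, p(p(b))))   [R2 at 1]
6. f(p(f(p(c), p(c))), f(c, p(p(b))))  →  f(p(c), f(c, p(p(b))))   [R4 at 1.1]
7. f(p(c), f(c, p(p(b))))  →  f(p(c), p(b))   [R8 at 2]
8. f(p(c), p(b))  →  c   [R4 at ε]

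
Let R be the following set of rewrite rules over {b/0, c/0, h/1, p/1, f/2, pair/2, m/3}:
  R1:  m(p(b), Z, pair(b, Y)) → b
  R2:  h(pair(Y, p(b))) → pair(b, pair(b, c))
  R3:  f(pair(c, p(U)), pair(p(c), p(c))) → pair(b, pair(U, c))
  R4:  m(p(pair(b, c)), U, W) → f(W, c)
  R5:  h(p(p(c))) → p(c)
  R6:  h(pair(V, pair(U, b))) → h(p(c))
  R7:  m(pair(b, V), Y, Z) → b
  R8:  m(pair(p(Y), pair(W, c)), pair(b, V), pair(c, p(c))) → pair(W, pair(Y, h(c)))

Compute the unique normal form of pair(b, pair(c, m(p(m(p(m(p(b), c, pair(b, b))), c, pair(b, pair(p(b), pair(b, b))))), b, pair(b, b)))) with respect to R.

1. pair(b, pair(c, m(p(m(p(m(p(b), c, pair(b, b))), c, pair(b, pair(p(b), pair(b, b))))), b, pair(b, b))))  →  pair(b, pair(c, m(p(m(p(b), c, pair(b, pair(p(b), pair(b, b))))), b, pair(b, b))))   [R1 at 2.2.1.1.1.1]
2. pair(b, pair(c, m(p(m(p(b), c, pair(b, pair(p(b), pair(b, b))))), b, pair(b, b))))  →  pair(b, pair(c, m(p(b), b, pair(b, b))))   [R1 at 2.2.1.1]
3. pair(b, pair(c, m(p(b), b, pair(b, b))))  →  pair(b, pair(c, b))   [R1 at 2.2]

pair(b, pair(c, b))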